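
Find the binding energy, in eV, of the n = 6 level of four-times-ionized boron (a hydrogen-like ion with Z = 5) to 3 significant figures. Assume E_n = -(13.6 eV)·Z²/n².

9.44 eV

E_n = −13.6 Z²/n² = −340.0/n² eV for Z = 5.
E_6 = −340.0/36 = −9.44 eV, so ionization (to E = 0) requires 9.44 eV.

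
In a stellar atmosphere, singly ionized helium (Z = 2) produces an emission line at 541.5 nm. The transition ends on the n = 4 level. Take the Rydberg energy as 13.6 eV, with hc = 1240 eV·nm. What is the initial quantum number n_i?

n_i = 7

The photon energy is ΔE = hc/λ = 1240 / 541.5 = 2.290 eV.
With Z = 2, ΔE = 54.40 × (1/n_f² − 1/n_i²), so 1/n_f² − 1/n_i² = 0.04209.
With n_f = 4: 1/n_i² = 1/16 − 0.04209 = 0.02041, so n_i ≈ 7.00.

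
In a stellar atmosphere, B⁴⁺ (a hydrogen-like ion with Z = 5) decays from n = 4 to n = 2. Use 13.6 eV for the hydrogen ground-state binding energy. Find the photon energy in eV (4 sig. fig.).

The Bohr energies scale as Z², so for Z = 5: E_n = −340.0/n² eV.
E_4 = −340.0/16 = −21.25 eV and E_2 = −340.0/4 = −85.00 eV.
The photon energy is |E_4 − E_2| = 63.75 eV.

63.75 eV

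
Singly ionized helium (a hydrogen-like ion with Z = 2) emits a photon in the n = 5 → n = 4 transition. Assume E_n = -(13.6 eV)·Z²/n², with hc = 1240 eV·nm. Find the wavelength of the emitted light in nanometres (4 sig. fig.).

For Z = 2 the level energies scale as Z², so the effective Rydberg energy is 13.6 × 4 = 54.40 eV.
ΔE = 54.40 × (1/4² − 1/5²) = 54.40 × 0.02250 = 1.224 eV.
λ = hc/ΔE = 1240 / 1.224 = 1013 nm.

1013 nm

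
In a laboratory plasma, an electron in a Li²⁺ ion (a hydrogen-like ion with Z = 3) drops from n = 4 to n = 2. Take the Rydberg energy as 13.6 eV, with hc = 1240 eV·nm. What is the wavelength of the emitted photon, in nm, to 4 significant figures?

For Z = 3 the level energies scale as Z², so the effective Rydberg energy is 13.6 × 9 = 122.4 eV.
ΔE = 122.4 × (1/2² − 1/4²) = 122.4 × 0.1875 = 22.95 eV.
λ = hc/ΔE = 1240 / 22.95 = 54.03 nm.

54.03 nm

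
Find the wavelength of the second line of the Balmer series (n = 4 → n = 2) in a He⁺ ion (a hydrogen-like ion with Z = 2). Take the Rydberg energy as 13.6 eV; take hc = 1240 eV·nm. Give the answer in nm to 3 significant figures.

The Balmer series terminates on n_f = 2; the second line has n_i = 2+2 = 4.
ΔE = 54.40 × (1/2² − 1/4²) = 10.20 eV.
λ = 1240 / 10.20 = 122 nm.

122 nm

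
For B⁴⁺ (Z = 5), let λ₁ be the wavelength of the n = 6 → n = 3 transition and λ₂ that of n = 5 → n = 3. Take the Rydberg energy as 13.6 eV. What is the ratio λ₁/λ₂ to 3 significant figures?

0.853

λ ∝ 1/ΔE ∝ 1/(1/n_f² − 1/n_i²), and the Z² and hc factors cancel in the ratio.
λ₁/λ₂ = (1/3² − 1/5²)/(1/3² − 1/6²) = 0.07111/0.08333 = 0.853.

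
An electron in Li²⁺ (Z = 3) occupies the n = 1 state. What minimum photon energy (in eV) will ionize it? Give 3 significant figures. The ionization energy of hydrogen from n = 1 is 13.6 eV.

E_n = −13.6 Z²/n² = −122.4/n² eV for Z = 3.
E_1 = −122.4/1 = −122 eV, so ionization (to E = 0) requires 122 eV.

122 eV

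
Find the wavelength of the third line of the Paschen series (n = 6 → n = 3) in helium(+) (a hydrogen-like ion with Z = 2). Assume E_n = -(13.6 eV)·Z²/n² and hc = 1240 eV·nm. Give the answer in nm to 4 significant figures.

273.5 nm

The Paschen series terminates on n_f = 3; the third line has n_i = 3+3 = 6.
ΔE = 54.40 × (1/3² − 1/6²) = 4.533 eV.
λ = 1240 / 4.533 = 273.5 nm.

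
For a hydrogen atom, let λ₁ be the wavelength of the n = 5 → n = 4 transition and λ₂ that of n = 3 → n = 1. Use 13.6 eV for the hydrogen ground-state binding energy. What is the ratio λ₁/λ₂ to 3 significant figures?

λ ∝ 1/ΔE ∝ 1/(1/n_f² − 1/n_i²), and the Z² and hc factors cancel in the ratio.
λ₁/λ₂ = (1/1² − 1/3²)/(1/4² − 1/5²) = 0.8889/0.02250 = 39.5.

39.5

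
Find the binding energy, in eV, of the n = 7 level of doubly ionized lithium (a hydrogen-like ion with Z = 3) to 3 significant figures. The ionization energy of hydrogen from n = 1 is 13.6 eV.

2.50 eV

E_n = −13.6 Z²/n² = −122.4/n² eV for Z = 3.
E_7 = −122.4/49 = −2.50 eV, so ionization (to E = 0) requires 2.50 eV.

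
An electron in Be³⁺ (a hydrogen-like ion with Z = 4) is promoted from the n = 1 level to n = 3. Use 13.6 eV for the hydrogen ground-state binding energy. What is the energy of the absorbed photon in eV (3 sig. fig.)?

193 eV

The Bohr energies scale as Z², so for Z = 4: E_n = −217.6/n² eV.
E_3 = −217.6/9 = −24.18 eV and E_1 = −217.6/1 = −217.6 eV.
The photon energy is |E_3 − E_1| = 193 eV.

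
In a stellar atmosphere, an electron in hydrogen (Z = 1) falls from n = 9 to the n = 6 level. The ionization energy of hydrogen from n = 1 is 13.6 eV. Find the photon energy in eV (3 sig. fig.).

E_9 = −13.60/81 = −0.1679 eV and E_6 = −13.60/36 = −0.3778 eV.
The photon energy is |E_9 − E_6| = 0.210 eV.

0.210 eV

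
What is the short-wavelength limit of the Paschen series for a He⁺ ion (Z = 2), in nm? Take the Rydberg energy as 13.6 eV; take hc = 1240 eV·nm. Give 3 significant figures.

The Paschen series has lower level n_f = 3; the series limit corresponds to n_i → ∞.
ΔE_max = 13.6 × 4 / 3² = 6.044 eV.
λ_min = 1240 / 6.044 = 205 nm.

205 nm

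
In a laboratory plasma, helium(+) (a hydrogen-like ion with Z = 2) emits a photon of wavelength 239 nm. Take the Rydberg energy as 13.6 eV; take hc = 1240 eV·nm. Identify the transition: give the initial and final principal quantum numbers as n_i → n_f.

The photon energy is ΔE = hc/λ = 1240 / 239 = 5.188 eV.
With Z = 2, ΔE = 54.40 × (1/n_f² − 1/n_i²), so 1/n_f² − 1/n_i² = 0.09537.
Trying n_f = 3 gives 1/n_i² = 0.01574, i.e. n_i ≈ 8; this pair matches.

n_i = 8, n_f = 3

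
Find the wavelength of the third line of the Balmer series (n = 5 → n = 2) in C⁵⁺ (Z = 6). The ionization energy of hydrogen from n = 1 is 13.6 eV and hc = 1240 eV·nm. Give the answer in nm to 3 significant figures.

The Balmer series terminates on n_f = 2; the third line has n_i = 2+3 = 5.
ΔE = 489.6 × (1/2² − 1/5²) = 102.8 eV.
λ = 1240 / 102.8 = 12.1 nm.

12.1 nm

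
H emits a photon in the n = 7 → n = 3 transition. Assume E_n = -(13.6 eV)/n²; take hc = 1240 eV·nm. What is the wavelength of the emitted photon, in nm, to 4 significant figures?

ΔE = 13.60 × (1/3² − 1/7²) = 13.60 × 0.09070 = 1.234 eV.
λ = hc/ΔE = 1240 / 1.234 = 1005 nm.
This line belongs to the Paschen series.

1005 nm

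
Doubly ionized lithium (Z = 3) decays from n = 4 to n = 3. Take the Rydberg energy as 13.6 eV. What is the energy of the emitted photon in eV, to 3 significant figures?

5.95 eV

The Bohr energies scale as Z², so for Z = 3: E_n = −122.4/n² eV.
E_4 = −122.4/16 = −7.650 eV and E_3 = −122.4/9 = −13.60 eV.
The photon energy is |E_4 − E_3| = 5.95 eV.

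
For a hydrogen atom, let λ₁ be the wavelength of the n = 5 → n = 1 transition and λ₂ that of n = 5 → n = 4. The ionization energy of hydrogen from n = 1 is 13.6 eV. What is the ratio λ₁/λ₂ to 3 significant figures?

0.0234

λ ∝ 1/ΔE ∝ 1/(1/n_f² − 1/n_i²), and the Z² and hc factors cancel in the ratio.
λ₁/λ₂ = (1/4² − 1/5²)/(1/1² − 1/5²) = 0.02250/0.9600 = 0.0234.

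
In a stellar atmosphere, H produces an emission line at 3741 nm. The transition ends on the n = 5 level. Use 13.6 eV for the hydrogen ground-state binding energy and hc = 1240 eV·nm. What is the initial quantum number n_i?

The photon energy is ΔE = hc/λ = 1240 / 3741 = 0.3315 eV.
With Z = 1, ΔE = 13.60 × (1/n_f² − 1/n_i²), so 1/n_f² − 1/n_i² = 0.02437.
With n_f = 5: 1/n_i² = 1/25 − 0.02437 = 0.01563, so n_i ≈ 8.00.

n_i = 8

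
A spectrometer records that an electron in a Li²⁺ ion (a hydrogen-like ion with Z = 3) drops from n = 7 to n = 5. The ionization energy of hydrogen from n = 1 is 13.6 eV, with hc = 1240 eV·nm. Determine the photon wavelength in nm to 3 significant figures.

For Z = 3 the level energies scale as Z², so the effective Rydberg energy is 13.6 × 9 = 122.4 eV.
ΔE = 122.4 × (1/5² − 1/7²) = 122.4 × 0.01959 = 2.398 eV.
λ = hc/ΔE = 1240 / 2.398 = 517 nm.

517 nm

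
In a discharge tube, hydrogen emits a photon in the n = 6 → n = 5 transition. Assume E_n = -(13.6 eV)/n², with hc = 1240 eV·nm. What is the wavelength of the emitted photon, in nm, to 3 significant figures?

7460 nm

ΔE = 13.60 × (1/5² − 1/6²) = 13.60 × 0.01222 = 0.1662 eV.
λ = hc/ΔE = 1240 / 0.1662 = 7460 nm.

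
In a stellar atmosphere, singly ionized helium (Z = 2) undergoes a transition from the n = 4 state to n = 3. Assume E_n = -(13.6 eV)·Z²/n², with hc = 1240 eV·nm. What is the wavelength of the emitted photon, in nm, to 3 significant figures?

469 nm

For Z = 2 the level energies scale as Z², so the effective Rydberg energy is 13.6 × 4 = 54.40 eV.
ΔE = 54.40 × (1/3² − 1/4²) = 54.40 × 0.04861 = 2.644 eV.
λ = hc/ΔE = 1240 / 2.644 = 469 nm.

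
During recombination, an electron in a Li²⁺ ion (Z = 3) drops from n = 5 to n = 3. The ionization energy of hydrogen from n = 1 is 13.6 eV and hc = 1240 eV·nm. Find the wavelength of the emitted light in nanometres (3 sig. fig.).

142 nm

For Z = 3 the level energies scale as Z², so the effective Rydberg energy is 13.6 × 9 = 122.4 eV.
ΔE = 122.4 × (1/3² − 1/5²) = 122.4 × 0.07111 = 8.704 eV.
λ = hc/ΔE = 1240 / 8.704 = 142 nm.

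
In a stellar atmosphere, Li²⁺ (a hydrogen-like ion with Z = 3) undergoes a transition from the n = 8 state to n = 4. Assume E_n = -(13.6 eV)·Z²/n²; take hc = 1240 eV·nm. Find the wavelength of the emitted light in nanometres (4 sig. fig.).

216.1 nm

For Z = 3 the level energies scale as Z², so the effective Rydberg energy is 13.6 × 9 = 122.4 eV.
ΔE = 122.4 × (1/4² − 1/8²) = 122.4 × 0.04688 = 5.738 eV.
λ = hc/ΔE = 1240 / 5.738 = 216.1 nm.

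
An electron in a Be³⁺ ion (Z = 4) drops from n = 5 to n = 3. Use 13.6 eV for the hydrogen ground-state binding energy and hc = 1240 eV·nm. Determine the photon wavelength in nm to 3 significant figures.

80.1 nm

For Z = 4 the level energies scale as Z², so the effective Rydberg energy is 13.6 × 16 = 217.6 eV.
ΔE = 217.6 × (1/3² − 1/5²) = 217.6 × 0.07111 = 15.47 eV.
λ = hc/ΔE = 1240 / 15.47 = 80.1 nm.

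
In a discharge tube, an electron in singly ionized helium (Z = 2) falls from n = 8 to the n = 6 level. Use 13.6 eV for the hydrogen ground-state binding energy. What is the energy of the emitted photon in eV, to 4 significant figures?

The Bohr energies scale as Z², so for Z = 2: E_n = −54.40/n² eV.
E_8 = −54.40/64 = −0.8500 eV and E_6 = −54.40/36 = −1.511 eV.
The photon energy is |E_8 − E_6| = 0.6611 eV.

0.6611 eV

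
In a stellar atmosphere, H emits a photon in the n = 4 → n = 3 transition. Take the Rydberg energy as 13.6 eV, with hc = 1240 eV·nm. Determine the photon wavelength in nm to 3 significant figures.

1880 nm

ΔE = 13.60 × (1/3² − 1/4²) = 13.60 × 0.04861 = 0.6611 eV.
λ = hc/ΔE = 1240 / 0.6611 = 1880 nm.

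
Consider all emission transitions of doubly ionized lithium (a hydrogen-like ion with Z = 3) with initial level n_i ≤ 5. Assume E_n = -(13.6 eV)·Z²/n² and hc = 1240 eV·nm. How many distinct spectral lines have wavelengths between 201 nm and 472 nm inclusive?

Enumerate all n_i → n_f pairs with 1 ≤ n_f < n_i ≤ 5 and compute λ = 1240 / [13.6·9·(1/n_f² − 1/n_i²)].
Lines falling in [201, 472] nm: 4→3 (208.4 nm), 5→4 (450.3 nm).

2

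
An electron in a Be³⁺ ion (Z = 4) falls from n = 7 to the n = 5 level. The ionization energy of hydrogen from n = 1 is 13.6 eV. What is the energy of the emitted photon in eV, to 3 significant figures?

The Bohr energies scale as Z², so for Z = 4: E_n = −217.6/n² eV.
E_7 = −217.6/49 = −4.441 eV and E_5 = −217.6/25 = −8.704 eV.
The photon energy is |E_7 − E_5| = 4.26 eV.

4.26 eV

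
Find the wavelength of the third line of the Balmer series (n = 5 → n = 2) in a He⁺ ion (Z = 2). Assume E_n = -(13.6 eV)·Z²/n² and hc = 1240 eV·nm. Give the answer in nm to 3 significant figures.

109 nm

The Balmer series terminates on n_f = 2; the third line has n_i = 2+3 = 5.
ΔE = 54.40 × (1/2² − 1/5²) = 11.42 eV.
λ = 1240 / 11.42 = 109 nm.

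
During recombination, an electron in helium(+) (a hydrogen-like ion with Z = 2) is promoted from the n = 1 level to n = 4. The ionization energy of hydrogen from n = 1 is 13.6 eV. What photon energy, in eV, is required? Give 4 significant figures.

The Bohr energies scale as Z², so for Z = 2: E_n = −54.40/n² eV.
E_4 = −54.40/16 = −3.400 eV and E_1 = −54.40/1 = −54.40 eV.
The photon energy is |E_4 − E_1| = 51.00 eV.

51.00 eV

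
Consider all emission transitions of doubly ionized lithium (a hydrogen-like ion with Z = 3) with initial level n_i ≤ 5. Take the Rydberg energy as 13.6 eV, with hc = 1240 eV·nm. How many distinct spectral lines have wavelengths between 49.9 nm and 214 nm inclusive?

4

Enumerate all n_i → n_f pairs with 1 ≤ n_f < n_i ≤ 5 and compute λ = 1240 / [13.6·9·(1/n_f² − 1/n_i²)].
Lines falling in [49.9, 214] nm: 4→2 (54.03 nm), 3→2 (72.94 nm), 5→3 (142.5 nm), 4→3 (208.4 nm).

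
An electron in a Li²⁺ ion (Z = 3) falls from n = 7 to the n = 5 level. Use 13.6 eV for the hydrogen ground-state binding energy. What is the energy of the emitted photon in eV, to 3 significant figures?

2.40 eV

The Bohr energies scale as Z², so for Z = 3: E_n = −122.4/n² eV.
E_7 = −122.4/49 = −2.498 eV and E_5 = −122.4/25 = −4.896 eV.
The photon energy is |E_7 − E_5| = 2.40 eV.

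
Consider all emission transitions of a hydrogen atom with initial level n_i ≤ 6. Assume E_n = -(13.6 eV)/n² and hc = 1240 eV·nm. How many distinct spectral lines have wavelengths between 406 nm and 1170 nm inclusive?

5

Enumerate all n_i → n_f pairs with 1 ≤ n_f < n_i ≤ 6 and compute λ = 1240 / [13.6·1·(1/n_f² − 1/n_i²)].
Lines falling in [406, 1170] nm: 6→2 (410.3 nm), 5→2 (434.2 nm), 4→2 (486.3 nm), 3→2 (656.5 nm), 6→3 (1094 nm).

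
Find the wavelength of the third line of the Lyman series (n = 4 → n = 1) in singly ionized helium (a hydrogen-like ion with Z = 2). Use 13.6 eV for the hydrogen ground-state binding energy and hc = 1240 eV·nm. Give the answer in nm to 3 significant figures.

The Lyman series terminates on n_f = 1; the third line has n_i = 1+3 = 4.
ΔE = 54.40 × (1/1² − 1/4²) = 51.00 eV.
λ = 1240 / 51.00 = 24.3 nm.

24.3 nm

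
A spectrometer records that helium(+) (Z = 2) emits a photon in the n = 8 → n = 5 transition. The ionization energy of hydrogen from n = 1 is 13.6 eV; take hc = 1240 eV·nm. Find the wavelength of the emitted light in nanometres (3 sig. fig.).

For Z = 2 the level energies scale as Z², so the effective Rydberg energy is 13.6 × 4 = 54.40 eV.
ΔE = 54.40 × (1/5² − 1/8²) = 54.40 × 0.02438 = 1.326 eV.
λ = hc/ΔE = 1240 / 1.326 = 935 nm.

935 nm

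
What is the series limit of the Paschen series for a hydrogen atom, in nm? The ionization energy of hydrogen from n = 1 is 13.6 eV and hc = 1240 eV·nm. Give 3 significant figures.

821 nm

The Paschen series has lower level n_f = 3; the series limit corresponds to n_i → ∞.
ΔE_max = 13.6 × 1 / 3² = 1.511 eV.
λ_min = 1240 / 1.511 = 821 nm.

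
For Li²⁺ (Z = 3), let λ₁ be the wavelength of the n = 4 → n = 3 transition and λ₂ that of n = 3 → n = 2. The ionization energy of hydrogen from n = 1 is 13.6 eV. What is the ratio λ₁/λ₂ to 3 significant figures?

λ ∝ 1/ΔE ∝ 1/(1/n_f² − 1/n_i²), and the Z² and hc factors cancel in the ratio.
λ₁/λ₂ = (1/2² − 1/3²)/(1/3² − 1/4²) = 0.1389/0.04861 = 2.86.

2.86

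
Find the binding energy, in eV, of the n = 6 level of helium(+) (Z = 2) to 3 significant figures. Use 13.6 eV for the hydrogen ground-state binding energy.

1.51 eV

E_n = −13.6 Z²/n² = −54.40/n² eV for Z = 2.
E_6 = −54.40/36 = −1.51 eV, so ionization (to E = 0) requires 1.51 eV.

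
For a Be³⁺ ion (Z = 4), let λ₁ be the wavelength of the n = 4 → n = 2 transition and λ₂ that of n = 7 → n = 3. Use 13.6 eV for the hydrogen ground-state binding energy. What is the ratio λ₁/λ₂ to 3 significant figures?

λ ∝ 1/ΔE ∝ 1/(1/n_f² − 1/n_i²), and the Z² and hc factors cancel in the ratio.
λ₁/λ₂ = (1/3² − 1/7²)/(1/2² − 1/4²) = 0.09070/0.1875 = 0.484.

0.484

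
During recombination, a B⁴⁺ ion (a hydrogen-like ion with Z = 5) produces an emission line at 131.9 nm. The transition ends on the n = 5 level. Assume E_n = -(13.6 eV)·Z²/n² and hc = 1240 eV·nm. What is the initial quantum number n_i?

The photon energy is ΔE = hc/λ = 1240 / 131.9 = 9.401 eV.
With Z = 5, ΔE = 340.0 × (1/n_f² − 1/n_i²), so 1/n_f² − 1/n_i² = 0.02765.
With n_f = 5: 1/n_i² = 1/25 − 0.02765 = 0.01235, so n_i ≈ 9.00.

n_i = 9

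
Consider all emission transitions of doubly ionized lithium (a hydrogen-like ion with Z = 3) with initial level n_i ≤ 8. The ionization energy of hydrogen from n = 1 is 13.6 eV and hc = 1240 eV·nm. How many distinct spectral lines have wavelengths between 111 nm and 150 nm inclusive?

3

Enumerate all n_i → n_f pairs with 1 ≤ n_f < n_i ≤ 8 and compute λ = 1240 / [13.6·9·(1/n_f² − 1/n_i²)].
Lines falling in [111, 150] nm: 7→3 (111.7 nm), 6→3 (121.6 nm), 5→3 (142.5 nm).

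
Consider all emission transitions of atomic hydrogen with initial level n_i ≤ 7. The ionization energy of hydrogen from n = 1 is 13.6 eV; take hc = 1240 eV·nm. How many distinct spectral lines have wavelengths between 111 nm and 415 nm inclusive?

Enumerate all n_i → n_f pairs with 1 ≤ n_f < n_i ≤ 7 and compute λ = 1240 / [13.6·1·(1/n_f² − 1/n_i²)].
Lines falling in [111, 415] nm: 2→1 (121.6 nm), 7→2 (397.1 nm), 6→2 (410.3 nm).

3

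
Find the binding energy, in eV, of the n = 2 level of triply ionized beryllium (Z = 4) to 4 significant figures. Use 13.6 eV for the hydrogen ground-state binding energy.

E_n = −13.6 Z²/n² = −217.6/n² eV for Z = 4.
E_2 = −217.6/4 = −54.40 eV, so ionization (to E = 0) requires 54.40 eV.

54.40 eV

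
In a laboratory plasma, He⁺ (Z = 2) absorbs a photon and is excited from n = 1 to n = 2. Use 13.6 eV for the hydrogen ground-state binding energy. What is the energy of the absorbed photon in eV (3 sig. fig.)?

40.8 eV

The Bohr energies scale as Z², so for Z = 2: E_n = −54.40/n² eV.
E_2 = −54.40/4 = −13.60 eV and E_1 = −54.40/1 = −54.40 eV.
The photon energy is |E_2 − E_1| = 40.8 eV.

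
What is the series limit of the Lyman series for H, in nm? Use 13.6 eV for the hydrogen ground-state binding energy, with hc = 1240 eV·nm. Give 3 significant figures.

91.2 nm

The Lyman series has lower level n_f = 1; the series limit corresponds to n_i → ∞.
ΔE_max = 13.6 × 1 / 1² = 13.60 eV.
λ_min = 1240 / 13.60 = 91.2 nm.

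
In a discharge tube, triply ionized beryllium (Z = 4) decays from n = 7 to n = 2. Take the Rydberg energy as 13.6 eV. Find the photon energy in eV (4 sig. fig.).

The Bohr energies scale as Z², so for Z = 4: E_n = −217.6/n² eV.
E_7 = −217.6/49 = −4.441 eV and E_2 = −217.6/4 = −54.40 eV.
The photon energy is |E_7 − E_2| = 49.96 eV.

49.96 eV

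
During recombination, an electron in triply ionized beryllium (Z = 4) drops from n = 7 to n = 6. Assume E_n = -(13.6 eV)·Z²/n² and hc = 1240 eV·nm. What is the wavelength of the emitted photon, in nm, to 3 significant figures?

773 nm

For Z = 4 the level energies scale as Z², so the effective Rydberg energy is 13.6 × 16 = 217.6 eV.
ΔE = 217.6 × (1/6² − 1/7²) = 217.6 × 0.007370 = 1.604 eV.
λ = hc/ΔE = 1240 / 1.604 = 773 nm.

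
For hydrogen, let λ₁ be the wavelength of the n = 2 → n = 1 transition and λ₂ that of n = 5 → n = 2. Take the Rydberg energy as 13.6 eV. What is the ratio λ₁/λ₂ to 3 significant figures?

0.280

λ ∝ 1/ΔE ∝ 1/(1/n_f² − 1/n_i²), and the Z² and hc factors cancel in the ratio.
λ₁/λ₂ = (1/2² − 1/5²)/(1/1² − 1/2²) = 0.2100/0.7500 = 0.280.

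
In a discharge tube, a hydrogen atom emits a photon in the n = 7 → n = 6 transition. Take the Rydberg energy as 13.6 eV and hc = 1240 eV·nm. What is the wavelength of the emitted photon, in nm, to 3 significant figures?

12400 nm

ΔE = 13.60 × (1/6² − 1/7²) = 13.60 × 0.007370 = 0.1002 eV.
λ = hc/ΔE = 1240 / 0.1002 = 12400 nm.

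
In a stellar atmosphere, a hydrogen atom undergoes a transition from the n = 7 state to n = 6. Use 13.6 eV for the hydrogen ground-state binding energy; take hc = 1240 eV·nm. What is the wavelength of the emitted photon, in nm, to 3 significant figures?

ΔE = 13.60 × (1/6² − 1/7²) = 13.60 × 0.007370 = 0.1002 eV.
λ = hc/ΔE = 1240 / 0.1002 = 12400 nm.

12400 nm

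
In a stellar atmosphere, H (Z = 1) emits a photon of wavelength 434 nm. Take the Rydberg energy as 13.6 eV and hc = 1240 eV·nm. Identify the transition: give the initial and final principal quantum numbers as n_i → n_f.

n_i = 5, n_f = 2

The photon energy is ΔE = hc/λ = 1240 / 434 = 2.857 eV.
With Z = 1, ΔE = 13.60 × (1/n_f² − 1/n_i²), so 1/n_f² − 1/n_i² = 0.2101.
Trying n_f = 2 gives 1/n_i² = 0.03992, i.e. n_i ≈ 5; this pair matches.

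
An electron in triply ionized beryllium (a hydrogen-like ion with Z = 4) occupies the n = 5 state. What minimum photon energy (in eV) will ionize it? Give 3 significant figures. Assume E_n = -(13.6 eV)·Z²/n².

8.70 eV

E_n = −13.6 Z²/n² = −217.6/n² eV for Z = 4.
E_5 = −217.6/25 = −8.70 eV, so ionization (to E = 0) requires 8.70 eV.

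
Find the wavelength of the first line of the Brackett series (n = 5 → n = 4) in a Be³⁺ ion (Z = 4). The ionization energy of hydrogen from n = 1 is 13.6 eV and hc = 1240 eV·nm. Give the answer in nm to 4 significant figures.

253.3 nm

The Brackett series terminates on n_f = 4; the first line has n_i = 4+1 = 5.
ΔE = 217.6 × (1/4² − 1/5²) = 4.896 eV.
λ = 1240 / 4.896 = 253.3 nm.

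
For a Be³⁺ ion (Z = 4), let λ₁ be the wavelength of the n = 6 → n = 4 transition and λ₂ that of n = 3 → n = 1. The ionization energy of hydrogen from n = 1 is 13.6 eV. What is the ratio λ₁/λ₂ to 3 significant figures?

25.6

λ ∝ 1/ΔE ∝ 1/(1/n_f² − 1/n_i²), and the Z² and hc factors cancel in the ratio.
λ₁/λ₂ = (1/1² − 1/3²)/(1/4² − 1/6²) = 0.8889/0.03472 = 25.6.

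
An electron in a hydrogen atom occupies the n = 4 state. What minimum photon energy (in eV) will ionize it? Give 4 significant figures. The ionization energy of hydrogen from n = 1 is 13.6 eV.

0.8500 eV

E_4 = −13.60/16 = −0.8500 eV, so ionization (to E = 0) requires 0.8500 eV.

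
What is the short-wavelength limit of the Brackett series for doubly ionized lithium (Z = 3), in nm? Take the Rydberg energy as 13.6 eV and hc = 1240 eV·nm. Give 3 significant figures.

162 nm

The Brackett series has lower level n_f = 4; the series limit corresponds to n_i → ∞.
ΔE_max = 13.6 × 9 / 4² = 7.650 eV.
λ_min = 1240 / 7.650 = 162 nm.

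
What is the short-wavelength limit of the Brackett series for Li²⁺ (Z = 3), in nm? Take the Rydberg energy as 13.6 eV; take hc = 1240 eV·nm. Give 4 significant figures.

162.1 nm

The Brackett series has lower level n_f = 4; the series limit corresponds to n_i → ∞.
ΔE_max = 13.6 × 9 / 4² = 7.650 eV.
λ_min = 1240 / 7.650 = 162.1 nm.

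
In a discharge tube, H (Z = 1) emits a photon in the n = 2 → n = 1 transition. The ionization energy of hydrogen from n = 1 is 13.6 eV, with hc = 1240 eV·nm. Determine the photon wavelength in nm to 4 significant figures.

ΔE = 13.60 × (1/1² − 1/2²) = 13.60 × 0.7500 = 10.20 eV.
λ = hc/ΔE = 1240 / 10.20 = 121.6 nm.
This line belongs to the Lyman series.

121.6 nm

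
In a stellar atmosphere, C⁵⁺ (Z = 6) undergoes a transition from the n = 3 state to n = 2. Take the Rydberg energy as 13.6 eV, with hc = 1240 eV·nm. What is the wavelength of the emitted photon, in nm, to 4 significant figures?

18.24 nm

For Z = 6 the level energies scale as Z², so the effective Rydberg energy is 13.6 × 36 = 489.6 eV.
ΔE = 489.6 × (1/2² − 1/3²) = 489.6 × 0.1389 = 68.00 eV.
λ = hc/ΔE = 1240 / 68.00 = 18.24 nm.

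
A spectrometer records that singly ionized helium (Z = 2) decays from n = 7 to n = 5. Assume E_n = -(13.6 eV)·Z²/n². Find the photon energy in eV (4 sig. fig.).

1.066 eV

The Bohr energies scale as Z², so for Z = 2: E_n = −54.40/n² eV.
E_7 = −54.40/49 = −1.110 eV and E_5 = −54.40/25 = −2.176 eV.
The photon energy is |E_7 − E_5| = 1.066 eV.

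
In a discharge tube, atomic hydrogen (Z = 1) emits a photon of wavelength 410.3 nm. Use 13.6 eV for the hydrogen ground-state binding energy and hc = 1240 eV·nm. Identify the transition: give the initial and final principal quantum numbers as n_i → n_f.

n_i = 6, n_f = 2

The photon energy is ΔE = hc/λ = 1240 / 410.3 = 3.022 eV.
With Z = 1, ΔE = 13.60 × (1/n_f² − 1/n_i²), so 1/n_f² − 1/n_i² = 0.2222.
Trying n_f = 2 gives 1/n_i² = 0.02778, i.e. n_i ≈ 6; this pair matches.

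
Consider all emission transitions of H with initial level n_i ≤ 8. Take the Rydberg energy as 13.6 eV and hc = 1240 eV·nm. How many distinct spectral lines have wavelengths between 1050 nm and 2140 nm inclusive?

Enumerate all n_i → n_f pairs with 1 ≤ n_f < n_i ≤ 8 and compute λ = 1240 / [13.6·1·(1/n_f² − 1/n_i²)].
Lines falling in [1050, 2140] nm: 6→3 (1094 nm), 5→3 (1282 nm), 4→3 (1876 nm), 8→4 (1945 nm).

4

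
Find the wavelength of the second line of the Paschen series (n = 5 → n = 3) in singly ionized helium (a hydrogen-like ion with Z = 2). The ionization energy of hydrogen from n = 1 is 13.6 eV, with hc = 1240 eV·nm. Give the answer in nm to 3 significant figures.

The Paschen series terminates on n_f = 3; the second line has n_i = 3+2 = 5.
ΔE = 54.40 × (1/3² − 1/5²) = 3.868 eV.
λ = 1240 / 3.868 = 321 nm.

321 nm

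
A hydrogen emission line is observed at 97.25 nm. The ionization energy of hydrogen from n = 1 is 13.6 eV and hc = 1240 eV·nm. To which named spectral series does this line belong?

ΔE = 1240/97.25 = 12.75 eV.
This matches 13.6 × (1/1² − 1/4²), so n_f = 1: the Lyman series.

Lyman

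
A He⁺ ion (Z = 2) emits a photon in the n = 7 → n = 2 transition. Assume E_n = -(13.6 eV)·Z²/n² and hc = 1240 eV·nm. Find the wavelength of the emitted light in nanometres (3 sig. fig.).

For Z = 2 the level energies scale as Z², so the effective Rydberg energy is 13.6 × 4 = 54.40 eV.
ΔE = 54.40 × (1/2² − 1/7²) = 54.40 × 0.2296 = 12.49 eV.
λ = hc/ΔE = 1240 / 12.49 = 99.3 nm.

99.3 nm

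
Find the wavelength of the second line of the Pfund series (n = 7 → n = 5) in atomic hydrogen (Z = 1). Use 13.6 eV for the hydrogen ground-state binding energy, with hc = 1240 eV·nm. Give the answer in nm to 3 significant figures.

The Pfund series terminates on n_f = 5; the second line has n_i = 5+2 = 7.
ΔE = 13.60 × (1/5² − 1/7²) = 0.2664 eV.
λ = 1240 / 0.2664 = 4650 nm.

4650 nm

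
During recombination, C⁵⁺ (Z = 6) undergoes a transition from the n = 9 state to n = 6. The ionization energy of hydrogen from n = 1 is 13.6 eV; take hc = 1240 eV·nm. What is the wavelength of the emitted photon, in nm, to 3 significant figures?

For Z = 6 the level energies scale as Z², so the effective Rydberg energy is 13.6 × 36 = 489.6 eV.
ΔE = 489.6 × (1/6² − 1/9²) = 489.6 × 0.01543 = 7.556 eV.
λ = hc/ΔE = 1240 / 7.556 = 164 nm.

164 nm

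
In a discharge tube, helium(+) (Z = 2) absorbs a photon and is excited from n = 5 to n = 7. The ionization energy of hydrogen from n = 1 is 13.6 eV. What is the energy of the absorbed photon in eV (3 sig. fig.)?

The Bohr energies scale as Z², so for Z = 2: E_n = −54.40/n² eV.
E_7 = −54.40/49 = −1.110 eV and E_5 = −54.40/25 = −2.176 eV.
The photon energy is |E_7 − E_5| = 1.07 eV.

1.07 eV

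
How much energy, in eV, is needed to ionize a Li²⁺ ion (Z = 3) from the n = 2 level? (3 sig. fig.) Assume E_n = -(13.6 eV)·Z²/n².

30.6 eV

E_n = −13.6 Z²/n² = −122.4/n² eV for Z = 3.
E_2 = −122.4/4 = −30.6 eV, so ionization (to E = 0) requires 30.6 eV.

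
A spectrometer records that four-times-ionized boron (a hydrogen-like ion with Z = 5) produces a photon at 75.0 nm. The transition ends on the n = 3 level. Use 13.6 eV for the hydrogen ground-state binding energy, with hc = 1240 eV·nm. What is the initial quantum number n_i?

The photon energy is ΔE = hc/λ = 1240 / 75.0 = 16.53 eV.
With Z = 5, ΔE = 340.0 × (1/n_f² − 1/n_i²), so 1/n_f² − 1/n_i² = 0.04863.
With n_f = 3: 1/n_i² = 1/9 − 0.04863 = 0.06248, so n_i ≈ 4.00.

n_i = 4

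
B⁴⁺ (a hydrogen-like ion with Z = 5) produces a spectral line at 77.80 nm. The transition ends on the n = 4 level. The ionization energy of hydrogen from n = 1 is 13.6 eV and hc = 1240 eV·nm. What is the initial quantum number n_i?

n_i = 8

The photon energy is ΔE = hc/λ = 1240 / 77.80 = 15.94 eV.
With Z = 5, ΔE = 340.0 × (1/n_f² − 1/n_i²), so 1/n_f² − 1/n_i² = 0.04688.
With n_f = 4: 1/n_i² = 1/16 − 0.04688 = 0.01562, so n_i ≈ 8.00.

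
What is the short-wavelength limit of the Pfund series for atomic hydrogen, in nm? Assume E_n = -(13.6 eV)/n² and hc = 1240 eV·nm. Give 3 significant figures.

2280 nm

The Pfund series has lower level n_f = 5; the series limit corresponds to n_i → ∞.
ΔE_max = 13.6 × 1 / 5² = 0.5440 eV.
λ_min = 1240 / 0.5440 = 2280 nm.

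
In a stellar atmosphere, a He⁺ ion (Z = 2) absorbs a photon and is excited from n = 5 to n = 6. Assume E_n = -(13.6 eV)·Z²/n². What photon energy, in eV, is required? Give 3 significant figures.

0.665 eV

The Bohr energies scale as Z², so for Z = 2: E_n = −54.40/n² eV.
E_6 = −54.40/36 = −1.511 eV and E_5 = −54.40/25 = −2.176 eV.
The photon energy is |E_6 − E_5| = 0.665 eV.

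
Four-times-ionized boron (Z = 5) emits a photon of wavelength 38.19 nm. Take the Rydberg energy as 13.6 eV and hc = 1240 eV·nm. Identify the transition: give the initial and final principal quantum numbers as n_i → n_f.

n_i = 8, n_f = 3

The photon energy is ΔE = hc/λ = 1240 / 38.19 = 32.47 eV.
With Z = 5, ΔE = 340.0 × (1/n_f² − 1/n_i²), so 1/n_f² − 1/n_i² = 0.09550.
Trying n_f = 3 gives 1/n_i² = 0.01561, i.e. n_i ≈ 8; this pair matches.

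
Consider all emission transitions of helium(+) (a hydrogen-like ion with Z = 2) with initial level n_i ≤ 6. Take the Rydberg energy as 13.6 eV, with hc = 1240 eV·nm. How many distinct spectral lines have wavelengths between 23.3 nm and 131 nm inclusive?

8

Enumerate all n_i → n_f pairs with 1 ≤ n_f < n_i ≤ 6 and compute λ = 1240 / [13.6·4·(1/n_f² − 1/n_i²)].
Lines falling in [23.3, 131] nm: 6→1 (23.45 nm), 5→1 (23.74 nm), 4→1 (24.31 nm), 3→1 (25.64 nm), 2→1 (30.39 nm), 6→2 (102.6 nm), 5→2 (108.5 nm), 4→2 (121.6 nm).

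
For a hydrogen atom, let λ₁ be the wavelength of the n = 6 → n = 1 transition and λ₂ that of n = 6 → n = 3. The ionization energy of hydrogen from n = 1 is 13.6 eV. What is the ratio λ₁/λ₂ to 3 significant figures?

λ ∝ 1/ΔE ∝ 1/(1/n_f² − 1/n_i²), and the Z² and hc factors cancel in the ratio.
λ₁/λ₂ = (1/3² − 1/6²)/(1/1² − 1/6²) = 0.08333/0.9722 = 0.0857.

0.0857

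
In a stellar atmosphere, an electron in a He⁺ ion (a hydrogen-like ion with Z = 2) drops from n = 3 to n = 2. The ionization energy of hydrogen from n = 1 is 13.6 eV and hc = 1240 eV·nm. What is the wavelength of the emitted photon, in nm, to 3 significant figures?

164 nm

For Z = 2 the level energies scale as Z², so the effective Rydberg energy is 13.6 × 4 = 54.40 eV.
ΔE = 54.40 × (1/2² − 1/3²) = 54.40 × 0.1389 = 7.556 eV.
λ = hc/ΔE = 1240 / 7.556 = 164 nm.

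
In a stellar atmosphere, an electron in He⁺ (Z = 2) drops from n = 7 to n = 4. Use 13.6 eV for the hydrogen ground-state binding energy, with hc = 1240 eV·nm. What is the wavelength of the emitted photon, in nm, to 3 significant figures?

For Z = 2 the level energies scale as Z², so the effective Rydberg energy is 13.6 × 4 = 54.40 eV.
ΔE = 54.40 × (1/4² − 1/7²) = 54.40 × 0.04209 = 2.290 eV.
λ = hc/ΔE = 1240 / 2.290 = 542 nm.

542 nm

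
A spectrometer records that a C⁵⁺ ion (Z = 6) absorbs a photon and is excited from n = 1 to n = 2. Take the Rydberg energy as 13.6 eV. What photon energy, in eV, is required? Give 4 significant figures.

The Bohr energies scale as Z², so for Z = 6: E_n = −489.6/n² eV.
E_2 = −489.6/4 = −122.4 eV and E_1 = −489.6/1 = −489.6 eV.
The photon energy is |E_2 − E_1| = 367.2 eV.

367.2 eV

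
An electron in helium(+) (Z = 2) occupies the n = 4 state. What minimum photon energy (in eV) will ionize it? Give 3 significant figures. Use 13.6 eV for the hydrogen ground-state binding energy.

E_n = −13.6 Z²/n² = −54.40/n² eV for Z = 2.
E_4 = −54.40/16 = −3.40 eV, so ionization (to E = 0) requires 3.40 eV.

3.40 eV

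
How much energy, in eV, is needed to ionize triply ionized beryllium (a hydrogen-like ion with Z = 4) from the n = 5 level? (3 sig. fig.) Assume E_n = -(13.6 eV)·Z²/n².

8.70 eV

E_n = −13.6 Z²/n² = −217.6/n² eV for Z = 4.
E_5 = −217.6/25 = −8.70 eV, so ionization (to E = 0) requires 8.70 eV.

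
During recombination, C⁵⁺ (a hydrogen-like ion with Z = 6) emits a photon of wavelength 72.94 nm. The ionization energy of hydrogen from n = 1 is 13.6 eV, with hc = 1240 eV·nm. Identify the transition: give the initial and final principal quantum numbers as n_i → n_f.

The photon energy is ΔE = hc/λ = 1240 / 72.94 = 17.00 eV.
With Z = 6, ΔE = 489.6 × (1/n_f² − 1/n_i²), so 1/n_f² − 1/n_i² = 0.03472.
Trying n_f = 4 gives 1/n_i² = 0.02778, i.e. n_i ≈ 6; this pair matches.

n_i = 6, n_f = 4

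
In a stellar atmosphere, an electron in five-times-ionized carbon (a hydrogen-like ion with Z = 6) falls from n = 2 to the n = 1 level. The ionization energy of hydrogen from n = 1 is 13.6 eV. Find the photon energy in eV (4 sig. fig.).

367.2 eV

The Bohr energies scale as Z², so for Z = 6: E_n = −489.6/n² eV.
E_2 = −489.6/4 = −122.4 eV and E_1 = −489.6/1 = −489.6 eV.
The photon energy is |E_2 − E_1| = 367.2 eV.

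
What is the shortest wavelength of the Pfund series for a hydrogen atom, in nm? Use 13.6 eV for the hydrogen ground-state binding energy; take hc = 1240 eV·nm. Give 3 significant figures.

2280 nm

The Pfund series has lower level n_f = 5; the series limit corresponds to n_i → ∞.
ΔE_max = 13.6 × 1 / 5² = 0.5440 eV.
λ_min = 1240 / 0.5440 = 2280 nm.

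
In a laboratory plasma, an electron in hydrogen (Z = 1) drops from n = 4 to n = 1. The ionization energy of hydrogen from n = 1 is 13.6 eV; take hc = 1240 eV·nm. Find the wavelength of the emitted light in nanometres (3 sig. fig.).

ΔE = 13.60 × (1/1² − 1/4²) = 13.60 × 0.9375 = 12.75 eV.
λ = hc/ΔE = 1240 / 12.75 = 97.3 nm.
This line belongs to the Lyman series.

97.3 nm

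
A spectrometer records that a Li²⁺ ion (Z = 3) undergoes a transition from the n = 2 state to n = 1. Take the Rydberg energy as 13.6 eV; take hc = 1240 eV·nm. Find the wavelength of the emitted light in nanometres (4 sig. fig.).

For Z = 3 the level energies scale as Z², so the effective Rydberg energy is 13.6 × 9 = 122.4 eV.
ΔE = 122.4 × (1/1² − 1/2²) = 122.4 × 0.7500 = 91.80 eV.
λ = hc/ΔE = 1240 / 91.80 = 13.51 nm.

13.51 nm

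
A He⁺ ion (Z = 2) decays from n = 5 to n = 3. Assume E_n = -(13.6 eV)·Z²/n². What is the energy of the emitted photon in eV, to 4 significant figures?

The Bohr energies scale as Z², so for Z = 2: E_n = −54.40/n² eV.
E_5 = −54.40/25 = −2.176 eV and E_3 = −54.40/9 = −6.044 eV.
The photon energy is |E_5 − E_3| = 3.868 eV.

3.868 eV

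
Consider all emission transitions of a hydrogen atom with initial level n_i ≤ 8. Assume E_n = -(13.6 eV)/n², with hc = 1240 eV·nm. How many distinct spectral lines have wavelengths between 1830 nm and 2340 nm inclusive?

Enumerate all n_i → n_f pairs with 1 ≤ n_f < n_i ≤ 8 and compute λ = 1240 / [13.6·1·(1/n_f² − 1/n_i²)].
Lines falling in [1830, 2340] nm: 4→3 (1876 nm), 8→4 (1945 nm), 7→4 (2166 nm).

3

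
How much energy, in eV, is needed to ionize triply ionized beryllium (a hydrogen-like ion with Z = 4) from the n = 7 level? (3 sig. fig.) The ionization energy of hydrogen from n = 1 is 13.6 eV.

4.44 eV

E_n = −13.6 Z²/n² = −217.6/n² eV for Z = 4.
E_7 = −217.6/49 = −4.44 eV, so ionization (to E = 0) requires 4.44 eV.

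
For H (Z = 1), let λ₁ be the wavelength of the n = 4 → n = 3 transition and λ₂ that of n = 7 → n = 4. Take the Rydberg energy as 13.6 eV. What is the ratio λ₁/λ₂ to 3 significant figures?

0.866

λ ∝ 1/ΔE ∝ 1/(1/n_f² − 1/n_i²), and the Z² and hc factors cancel in the ratio.
λ₁/λ₂ = (1/4² − 1/7²)/(1/3² − 1/4²) = 0.04209/0.04861 = 0.866.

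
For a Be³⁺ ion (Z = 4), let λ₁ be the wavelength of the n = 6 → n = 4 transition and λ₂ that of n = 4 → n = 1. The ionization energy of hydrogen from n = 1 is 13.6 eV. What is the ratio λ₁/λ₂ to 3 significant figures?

27.0

λ ∝ 1/ΔE ∝ 1/(1/n_f² − 1/n_i²), and the Z² and hc factors cancel in the ratio.
λ₁/λ₂ = (1/1² − 1/4²)/(1/4² − 1/6²) = 0.9375/0.03472 = 27.0.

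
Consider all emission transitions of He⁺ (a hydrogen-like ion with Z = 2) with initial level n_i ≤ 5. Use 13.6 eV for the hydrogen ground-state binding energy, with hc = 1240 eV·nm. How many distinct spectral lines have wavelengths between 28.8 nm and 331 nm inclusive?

5

Enumerate all n_i → n_f pairs with 1 ≤ n_f < n_i ≤ 5 and compute λ = 1240 / [13.6·4·(1/n_f² − 1/n_i²)].
Lines falling in [28.8, 331] nm: 2→1 (30.39 nm), 5→2 (108.5 nm), 4→2 (121.6 nm), 3→2 (164.1 nm), 5→3 (320.5 nm).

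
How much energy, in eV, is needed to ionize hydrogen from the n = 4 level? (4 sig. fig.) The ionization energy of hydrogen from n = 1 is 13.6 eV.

E_4 = −13.60/16 = −0.8500 eV, so ionization (to E = 0) requires 0.8500 eV.

0.8500 eV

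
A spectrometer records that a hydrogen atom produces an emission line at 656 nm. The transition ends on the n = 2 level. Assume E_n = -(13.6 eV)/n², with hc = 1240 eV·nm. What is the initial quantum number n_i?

The photon energy is ΔE = hc/λ = 1240 / 656 = 1.890 eV.
With Z = 1, ΔE = 13.60 × (1/n_f² − 1/n_i²), so 1/n_f² − 1/n_i² = 0.1390.
With n_f = 2: 1/n_i² = 1/4 − 0.1390 = 0.1110, so n_i ≈ 3.00.

n_i = 3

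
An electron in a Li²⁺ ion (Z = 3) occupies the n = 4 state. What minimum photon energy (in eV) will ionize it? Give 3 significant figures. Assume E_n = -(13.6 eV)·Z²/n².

E_n = −13.6 Z²/n² = −122.4/n² eV for Z = 3.
E_4 = −122.4/16 = −7.65 eV, so ionization (to E = 0) requires 7.65 eV.

7.65 eV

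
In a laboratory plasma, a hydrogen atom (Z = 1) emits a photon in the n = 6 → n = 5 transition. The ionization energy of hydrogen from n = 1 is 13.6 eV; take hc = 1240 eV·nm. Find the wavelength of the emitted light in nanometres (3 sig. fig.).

7460 nm

ΔE = 13.60 × (1/5² − 1/6²) = 13.60 × 0.01222 = 0.1662 eV.
λ = hc/ΔE = 1240 / 0.1662 = 7460 nm.
This line belongs to the Pfund series.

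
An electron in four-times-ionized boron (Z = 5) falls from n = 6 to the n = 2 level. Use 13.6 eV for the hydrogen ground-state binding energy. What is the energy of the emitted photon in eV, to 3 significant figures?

The Bohr energies scale as Z², so for Z = 5: E_n = −340.0/n² eV.
E_6 = −340.0/36 = −9.444 eV and E_2 = −340.0/4 = −85.00 eV.
The photon energy is |E_6 − E_2| = 75.6 eV.

75.6 eV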